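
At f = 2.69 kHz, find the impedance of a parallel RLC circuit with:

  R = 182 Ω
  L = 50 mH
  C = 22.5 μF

Step 1 — Angular frequency: ω = 2π·f = 2π·2690 = 1.69e+04 rad/s.
Step 2 — Component impedances:
  R: Z = R = 182 Ω
  L: Z = jωL = j·1.69e+04·0.05 = 0 + j845.1 Ω
  C: Z = 1/(jωC) = -j/(ω·C) = 0 - j2.63 Ω
Step 3 — Parallel combination: 1/Z_total = 1/R + 1/L + 1/C; Z_total = 0.03822 - j2.637 Ω = 2.638∠-89.2° Ω.

Z = 0.03822 - j2.637 Ω = 2.638∠-89.2° Ω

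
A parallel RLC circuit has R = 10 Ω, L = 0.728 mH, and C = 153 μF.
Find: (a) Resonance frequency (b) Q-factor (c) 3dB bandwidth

Step 1 — Resonance: ω₀ = 1/√(LC) = 1/√(0.000728·0.000153) = 2996 rad/s.
Step 2 — f₀ = ω₀/(2π) = 476.9 Hz.
Step 3 — Parallel Q: Q = R/(ω₀L) = 10/(2996·0.000728) = 4.584.
Step 4 — Bandwidth: Δω = ω₀/Q = 653.6 rad/s; BW = Δω/(2π) = 104 Hz.

(a) f₀ = 476.9 Hz  (b) Q = 4.584  (c) BW = 104 Hz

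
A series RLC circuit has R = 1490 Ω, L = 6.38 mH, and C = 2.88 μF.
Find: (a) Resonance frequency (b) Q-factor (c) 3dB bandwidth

Step 1 — Resonance condition Im(Z)=0 gives ω₀ = 1/√(LC).
Step 2 — ω₀ = 1/√(0.00638·2.88e-06) = 7377 rad/s.
Step 3 — f₀ = ω₀/(2π) = 1174 Hz.
Step 4 — Series Q: Q = ω₀L/R = 7377·0.00638/1490 = 0.03159.
Step 5 — 3dB bandwidth: Δω = ω₀/Q = 2.335e+05 rad/s; BW = Δω/(2π) = 3.717e+04 Hz.

(a) f₀ = 1174 Hz  (b) Q = 0.03159  (c) BW = 3.717e+04 Hz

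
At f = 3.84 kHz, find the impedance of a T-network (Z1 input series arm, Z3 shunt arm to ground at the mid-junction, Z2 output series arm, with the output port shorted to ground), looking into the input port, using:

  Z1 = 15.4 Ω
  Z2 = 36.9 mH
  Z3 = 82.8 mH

Step 1 — Angular frequency: ω = 2π·f = 2π·3840 = 2.413e+04 rad/s.
Step 2 — Component impedances:
  Z1: Z = R = 15.4 Ω
  Z2: Z = jωL = j·2.413e+04·0.0369 = 0 + j890.3 Ω
  Z3: Z = jωL = j·2.413e+04·0.0828 = 0 + j1998 Ω
Step 3 — With the output port shorted to ground, the output series arm Z2 runs from the junction to ground; the shunt arm Z3 also runs from the junction to ground. They appear in parallel: Z3 || Z2 = 0 + j615.8 Ω.
Step 4 — Series with input arm Z1: Z_in = Z1 + (Z3 || Z2) = 15.4 + j615.8 Ω = 616∠88.6° Ω.

Z = 15.4 + j615.8 Ω = 616∠88.6° Ω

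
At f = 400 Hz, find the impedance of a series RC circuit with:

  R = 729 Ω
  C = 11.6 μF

Step 1 — Angular frequency: ω = 2π·f = 2π·400 = 2513 rad/s.
Step 2 — Component impedances:
  R: Z = R = 729 Ω
  C: Z = 1/(jωC) = -j/(ω·C) = 0 - j34.3 Ω
Step 3 — Series combination: Z_total = R + C = 729 - j34.3 Ω = 729.8∠-2.7° Ω.

Z = 729 - j34.3 Ω = 729.8∠-2.7° Ω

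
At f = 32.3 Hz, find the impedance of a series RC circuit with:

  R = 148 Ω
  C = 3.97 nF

Step 1 — Angular frequency: ω = 2π·f = 2π·32.3 = 202.9 rad/s.
Step 2 — Component impedances:
  R: Z = R = 148 Ω
  C: Z = 1/(jωC) = -j/(ω·C) = 0 - j1.241e+06 Ω
Step 3 — Series combination: Z_total = R + C = 148 - j1.241e+06 Ω = 1.241e+06∠-90.0° Ω.

Z = 148 - j1.241e+06 Ω = 1.241e+06∠-90.0° Ω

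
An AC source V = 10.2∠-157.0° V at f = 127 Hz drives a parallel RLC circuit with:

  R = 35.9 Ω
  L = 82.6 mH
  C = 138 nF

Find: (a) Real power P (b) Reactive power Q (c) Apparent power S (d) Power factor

Step 1 — Angular frequency: ω = 2π·f = 2π·127 = 798 rad/s.
Step 2 — Component impedances:
  R: Z = R = 35.9 Ω
  L: Z = jωL = j·798·0.0826 = 0 + j65.91 Ω
  C: Z = 1/(jωC) = -j/(ω·C) = 0 - j9081 Ω
Step 3 — Parallel combination: 1/Z_total = 1/R + 1/L + 1/C; Z_total = 27.78 + j15.02 Ω = 31.58∠28.4° Ω.
Step 4 — Source phasor: V = 10.2∠-157.0° V = -9.389 - j3.985 V.
Step 5 — Current: I = V / Z = -0.3216 + j0.0304 A = 0.323∠174.6° A.
Step 6 — Complex power: S = V·I* = 2.898 + j1.567 VA.
Step 7 — Real power: P = Re(S) = 2.898 W.
Step 8 — Reactive power: Q = Im(S) = 1.567 VAR.
Step 9 — Apparent power: |S| = 3.295 VA.
Step 10 — Power factor: PF = P/|S| = 0.8796 (lagging).

(a) P = 2.898 W  (b) Q = 1.567 VAR  (c) S = 3.295 VA  (d) PF = 0.8796 (lagging)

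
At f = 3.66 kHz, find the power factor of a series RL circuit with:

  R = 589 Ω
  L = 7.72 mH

Step 1 — Angular frequency: ω = 2π·f = 2π·3660 = 2.3e+04 rad/s.
Step 2 — Component impedances:
  R: Z = R = 589 Ω
  L: Z = jωL = j·2.3e+04·0.00772 = 0 + j177.5 Ω
Step 3 — Series combination: Z_total = R + L = 589 + j177.5 Ω = 615.2∠16.8° Ω.
Step 4 — Power factor: PF = cos(φ) = Re(Z)/|Z| = 589/615.17 = 0.9575.
Step 5 — Type: Im(Z) = 177.5 ⇒ lagging (phase φ = 16.8°).

PF = 0.9575 (lagging, φ = 16.8°)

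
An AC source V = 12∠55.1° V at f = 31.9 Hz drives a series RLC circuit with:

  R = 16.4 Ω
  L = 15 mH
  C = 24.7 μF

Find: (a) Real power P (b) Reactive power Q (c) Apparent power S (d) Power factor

Step 1 — Angular frequency: ω = 2π·f = 2π·31.9 = 200.4 rad/s.
Step 2 — Component impedances:
  R: Z = R = 16.4 Ω
  L: Z = jωL = j·200.4·0.015 = 0 + j3.007 Ω
  C: Z = 1/(jωC) = -j/(ω·C) = 0 - j202 Ω
Step 3 — Series combination: Z_total = R + L + C = 16.4 - j199 Ω = 199.7∠-85.3° Ω.
Step 4 — Source phasor: V = 12∠55.1° V = 6.866 + j9.842 V.
Step 5 — Current: I = V / Z = -0.0463 + j0.03832 A = 0.0601∠140.4° A.
Step 6 — Complex power: S = V·I* = 0.05924 - j0.7188 VA.
Step 7 — Real power: P = Re(S) = 0.05924 W.
Step 8 — Reactive power: Q = Im(S) = -0.7188 VAR.
Step 9 — Apparent power: |S| = 0.7212 VA.
Step 10 — Power factor: PF = P/|S| = 0.08214 (leading).

(a) P = 0.05924 W  (b) Q = -0.7188 VAR  (c) S = 0.7212 VA  (d) PF = 0.08214 (leading)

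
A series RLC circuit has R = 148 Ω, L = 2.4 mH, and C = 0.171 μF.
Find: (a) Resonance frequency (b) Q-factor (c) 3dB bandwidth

Step 1 — Resonance condition Im(Z)=0 gives ω₀ = 1/√(LC).
Step 2 — ω₀ = 1/√(0.0024·1.71e-07) = 4.936e+04 rad/s.
Step 3 — f₀ = ω₀/(2π) = 7856 Hz.
Step 4 — Series Q: Q = ω₀L/R = 4.936e+04·0.0024/148 = 0.8005.
Step 5 — 3dB bandwidth: Δω = ω₀/Q = 6.167e+04 rad/s; BW = Δω/(2π) = 9815 Hz.

(a) f₀ = 7856 Hz  (b) Q = 0.8005  (c) BW = 9815 Hz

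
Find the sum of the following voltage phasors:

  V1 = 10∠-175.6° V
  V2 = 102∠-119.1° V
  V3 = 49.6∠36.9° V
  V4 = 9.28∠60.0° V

Step 1 — Convert each phasor to rectangular form:
  V1 = 10·(cos(-175.6°) + j·sin(-175.6°)) = -9.971 - j0.7672 V
  V2 = 102·(cos(-119.1°) + j·sin(-119.1°)) = -49.61 - j89.12 V
  V3 = 49.6·(cos(36.9°) + j·sin(36.9°)) = 39.66 + j29.78 V
  V4 = 9.28·(cos(60.0°) + j·sin(60.0°)) = 4.64 + j8.037 V
Step 2 — Sum components: V_total = -15.27 - j52.07 V.
Step 3 — Convert to polar: |V_total| = 54.27 V, ∠V_total = -106.3°.

V_total = 54.27∠-106.3° V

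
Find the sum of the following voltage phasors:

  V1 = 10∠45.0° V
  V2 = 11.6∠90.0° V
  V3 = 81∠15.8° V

Step 1 — Convert each phasor to rectangular form:
  V1 = 10·(cos(45.0°) + j·sin(45.0°)) = 7.071 + j7.071 V
  V2 = 11.6·(cos(90.0°) + j·sin(90.0°)) = 0 + j11.6 V
  V3 = 81·(cos(15.8°) + j·sin(15.8°)) = 77.94 + j22.05 V
Step 2 — Sum components: V_total = 85.01 + j40.73 V.
Step 3 — Convert to polar: |V_total| = 94.26 V, ∠V_total = 25.6°.

V_total = 94.26∠25.6° V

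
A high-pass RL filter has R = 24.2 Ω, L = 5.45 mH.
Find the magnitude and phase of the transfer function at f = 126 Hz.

Step 1 — Angular frequency: ω = 2π·126 = 791.7 rad/s.
Step 2 — Transfer function: H(jω) = jωL/(R + jωL).
Step 3 — Numerator jωL = j·4.315; denominator R + jωL = 24.2 + j4.315.
Step 4 — H = 0.03081 + j0.1728.
Step 5 — Magnitude: |H| = 0.1755 (-15.1 dB); phase: φ = 79.9°.

|H| = 0.1755 (-15.1 dB), φ = 79.9°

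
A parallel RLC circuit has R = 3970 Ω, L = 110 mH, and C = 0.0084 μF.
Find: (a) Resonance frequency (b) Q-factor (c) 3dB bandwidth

Step 1 — Resonance: ω₀ = 1/√(LC) = 1/√(0.11·8.4e-09) = 3.29e+04 rad/s.
Step 2 — f₀ = ω₀/(2π) = 5236 Hz.
Step 3 — Parallel Q: Q = R/(ω₀L) = 3970/(3.29e+04·0.11) = 1.097.
Step 4 — Bandwidth: Δω = ω₀/Q = 2.999e+04 rad/s; BW = Δω/(2π) = 4773 Hz.

(a) f₀ = 5236 Hz  (b) Q = 1.097  (c) BW = 4773 Hz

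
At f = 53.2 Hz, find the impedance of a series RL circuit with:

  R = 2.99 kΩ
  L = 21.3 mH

Step 1 — Angular frequency: ω = 2π·f = 2π·53.2 = 334.3 rad/s.
Step 2 — Component impedances:
  R: Z = R = 2990 Ω
  L: Z = jωL = j·334.3·0.0213 = 0 + j7.12 Ω
Step 3 — Series combination: Z_total = R + L = 2990 + j7.12 Ω = 2990∠0.1° Ω.

Z = 2990 + j7.12 Ω = 2990∠0.1° Ω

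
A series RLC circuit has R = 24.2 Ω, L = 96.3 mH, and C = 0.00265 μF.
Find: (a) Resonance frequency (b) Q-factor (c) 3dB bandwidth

Step 1 — Resonance: ω₀ = 1/√(LC) = 1/√(0.0963·2.65e-09) = 6.26e+04 rad/s.
Step 2 — f₀ = ω₀/(2π) = 9963 Hz.
Step 3 — Series Q: Q = ω₀L/R = 6.26e+04·0.0963/24.2 = 249.1.
Step 4 — Bandwidth: Δω = ω₀/Q = 251.3 rad/s; BW = Δω/(2π) = 40 Hz.

(a) f₀ = 9963 Hz  (b) Q = 249.1  (c) BW = 40 Hz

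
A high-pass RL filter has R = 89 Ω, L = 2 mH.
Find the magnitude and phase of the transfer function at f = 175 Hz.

Step 1 — Angular frequency: ω = 2π·175 = 1100 rad/s.
Step 2 — Transfer function: H(jω) = jωL/(R + jωL).
Step 3 — Numerator jωL = j·2.199; denominator R + jωL = 89 + j2.199.
Step 4 — H = 0.0006102 + j0.02469.
Step 5 — Magnitude: |H| = 0.0247 (-32.1 dB); phase: φ = 88.6°.

|H| = 0.0247 (-32.1 dB), φ = 88.6°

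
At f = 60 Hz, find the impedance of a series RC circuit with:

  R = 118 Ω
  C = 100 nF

Step 1 — Angular frequency: ω = 2π·f = 2π·60 = 377 rad/s.
Step 2 — Component impedances:
  R: Z = R = 118 Ω
  C: Z = 1/(jωC) = -j/(ω·C) = 0 - j2.653e+04 Ω
Step 3 — Series combination: Z_total = R + C = 118 - j2.653e+04 Ω = 2.653e+04∠-89.7° Ω.

Z = 118 - j2.653e+04 Ω = 2.653e+04∠-89.7° Ω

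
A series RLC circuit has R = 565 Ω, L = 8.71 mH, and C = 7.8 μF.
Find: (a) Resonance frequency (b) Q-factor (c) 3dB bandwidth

Step 1 — Resonance condition Im(Z)=0 gives ω₀ = 1/√(LC).
Step 2 — ω₀ = 1/√(0.00871·7.8e-06) = 3837 rad/s.
Step 3 — f₀ = ω₀/(2π) = 610.6 Hz.
Step 4 — Series Q: Q = ω₀L/R = 3837·0.00871/565 = 0.05914.
Step 5 — 3dB bandwidth: Δω = ω₀/Q = 6.487e+04 rad/s; BW = Δω/(2π) = 1.032e+04 Hz.

(a) f₀ = 610.6 Hz  (b) Q = 0.05914  (c) BW = 1.032e+04 Hz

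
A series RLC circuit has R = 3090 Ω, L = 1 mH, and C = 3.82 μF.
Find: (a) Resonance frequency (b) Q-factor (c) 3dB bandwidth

Step 1 — Resonance: ω₀ = 1/√(LC) = 1/√(0.001·3.82e-06) = 1.618e+04 rad/s.
Step 2 — f₀ = ω₀/(2π) = 2575 Hz.
Step 3 — Series Q: Q = ω₀L/R = 1.618e+04·0.001/3090 = 0.005236.
Step 4 — Bandwidth: Δω = ω₀/Q = 3.09e+06 rad/s; BW = Δω/(2π) = 4.918e+05 Hz.

(a) f₀ = 2575 Hz  (b) Q = 0.005236  (c) BW = 4.918e+05 Hz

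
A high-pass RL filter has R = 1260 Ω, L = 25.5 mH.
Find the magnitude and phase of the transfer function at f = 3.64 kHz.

Step 1 — Angular frequency: ω = 2π·3640 = 2.287e+04 rad/s.
Step 2 — Transfer function: H(jω) = jωL/(R + jωL).
Step 3 — Numerator jωL = j·583.2; denominator R + jωL = 1260 + j583.2.
Step 4 — H = 0.1764 + j0.3812.
Step 5 — Magnitude: |H| = 0.42 (-7.5 dB); phase: φ = 65.2°.

|H| = 0.42 (-7.5 dB), φ = 65.2°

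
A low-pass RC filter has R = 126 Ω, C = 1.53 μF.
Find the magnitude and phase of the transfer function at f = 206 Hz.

Step 1 — Angular frequency: ω = 2π·206 = 1294 rad/s.
Step 2 — Transfer function: H(jω) = 1/(1 + jωRC).
Step 3 — Denominator: 1 + jωRC = 1 + j·1294·126·1.53e-06 = 1 + j0.2495.
Step 4 — H = 0.9414 - j0.2349.
Step 5 — Magnitude: |H| = 0.9703 (-0.3 dB); phase: φ = -14.0°.

|H| = 0.9703 (-0.3 dB), φ = -14.0°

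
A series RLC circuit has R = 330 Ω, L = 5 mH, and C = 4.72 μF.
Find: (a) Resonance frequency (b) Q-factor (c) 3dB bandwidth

Step 1 — Resonance: ω₀ = 1/√(LC) = 1/√(0.005·4.72e-06) = 6509 rad/s.
Step 2 — f₀ = ω₀/(2π) = 1036 Hz.
Step 3 — Series Q: Q = ω₀L/R = 6509·0.005/330 = 0.09863.
Step 4 — Bandwidth: Δω = ω₀/Q = 6.6e+04 rad/s; BW = Δω/(2π) = 1.05e+04 Hz.

(a) f₀ = 1036 Hz  (b) Q = 0.09863  (c) BW = 1.05e+04 Hz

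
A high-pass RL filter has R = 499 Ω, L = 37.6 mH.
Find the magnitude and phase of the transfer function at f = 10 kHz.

Step 1 — Angular frequency: ω = 2π·1e+04 = 6.283e+04 rad/s.
Step 2 — Transfer function: H(jω) = jωL/(R + jωL).
Step 3 — Numerator jωL = j·2362; denominator R + jωL = 499 + j2362.
Step 4 — H = 0.9573 + j0.2022.
Step 5 — Magnitude: |H| = 0.9784 (-0.2 dB); phase: φ = 11.9°.

|H| = 0.9784 (-0.2 dB), φ = 11.9°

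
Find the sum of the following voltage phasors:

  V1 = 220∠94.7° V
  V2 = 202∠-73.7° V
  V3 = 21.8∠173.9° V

Step 1 — Convert each phasor to rectangular form:
  V1 = 220·(cos(94.7°) + j·sin(94.7°)) = -18.03 + j219.3 V
  V2 = 202·(cos(-73.7°) + j·sin(-73.7°)) = 56.69 - j193.9 V
  V3 = 21.8·(cos(173.9°) + j·sin(173.9°)) = -21.68 + j2.317 V
Step 2 — Sum components: V_total = 16.99 + j27.7 V.
Step 3 — Convert to polar: |V_total| = 32.49 V, ∠V_total = 58.5°.

V_total = 32.49∠58.5° V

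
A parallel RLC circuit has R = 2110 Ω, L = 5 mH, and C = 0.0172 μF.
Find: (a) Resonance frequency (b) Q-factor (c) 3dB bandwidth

Step 1 — Resonance: ω₀ = 1/√(LC) = 1/√(0.005·1.72e-08) = 1.078e+05 rad/s.
Step 2 — f₀ = ω₀/(2π) = 1.716e+04 Hz.
Step 3 — Parallel Q: Q = R/(ω₀L) = 2110/(1.078e+05·0.005) = 3.913.
Step 4 — Bandwidth: Δω = ω₀/Q = 2.755e+04 rad/s; BW = Δω/(2π) = 4385 Hz.

(a) f₀ = 1.716e+04 Hz  (b) Q = 3.913  (c) BW = 4385 Hz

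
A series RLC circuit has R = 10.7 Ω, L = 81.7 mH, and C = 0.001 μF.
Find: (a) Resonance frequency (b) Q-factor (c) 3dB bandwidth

Step 1 — Resonance: ω₀ = 1/√(LC) = 1/√(0.0817·1e-09) = 1.106e+05 rad/s.
Step 2 — f₀ = ω₀/(2π) = 1.761e+04 Hz.
Step 3 — Series Q: Q = ω₀L/R = 1.106e+05·0.0817/10.7 = 844.7.
Step 4 — Bandwidth: Δω = ω₀/Q = 131 rad/s; BW = Δω/(2π) = 20.84 Hz.

(a) f₀ = 1.761e+04 Hz  (b) Q = 844.7  (c) BW = 20.84 Hz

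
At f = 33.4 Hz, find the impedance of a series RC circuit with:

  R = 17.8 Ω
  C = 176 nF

Step 1 — Angular frequency: ω = 2π·f = 2π·33.4 = 209.9 rad/s.
Step 2 — Component impedances:
  R: Z = R = 17.8 Ω
  C: Z = 1/(jωC) = -j/(ω·C) = 0 - j2.707e+04 Ω
Step 3 — Series combination: Z_total = R + C = 17.8 - j2.707e+04 Ω = 2.707e+04∠-90.0° Ω.

Z = 17.8 - j2.707e+04 Ω = 2.707e+04∠-90.0° Ω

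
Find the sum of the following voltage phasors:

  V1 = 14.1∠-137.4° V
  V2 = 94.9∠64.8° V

Step 1 — Convert each phasor to rectangular form:
  V1 = 14.1·(cos(-137.4°) + j·sin(-137.4°)) = -10.38 - j9.544 V
  V2 = 94.9·(cos(64.8°) + j·sin(64.8°)) = 40.41 + j85.87 V
Step 2 — Sum components: V_total = 30.03 + j76.32 V.
Step 3 — Convert to polar: |V_total| = 82.02 V, ∠V_total = 68.5°.

V_total = 82.02∠68.5° V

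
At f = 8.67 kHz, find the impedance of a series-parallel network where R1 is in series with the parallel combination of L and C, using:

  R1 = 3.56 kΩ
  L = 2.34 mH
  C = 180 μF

Step 1 — Angular frequency: ω = 2π·f = 2π·8670 = 5.448e+04 rad/s.
Step 2 — Component impedances:
  R1: Z = R = 3560 Ω
  L: Z = jωL = j·5.448e+04·0.00234 = 0 + j127.5 Ω
  C: Z = 1/(jωC) = -j/(ω·C) = 0 - j0.102 Ω
Step 3 — Parallel branch: L || C = 1/(1/L + 1/C) = 0 - j0.1021 Ω.
Step 4 — Series with R1: Z_total = R1 + (L || C) = 3560 - j0.1021 Ω = 3560∠-0.0° Ω.

Z = 3560 - j0.1021 Ω = 3560∠-0.0° Ω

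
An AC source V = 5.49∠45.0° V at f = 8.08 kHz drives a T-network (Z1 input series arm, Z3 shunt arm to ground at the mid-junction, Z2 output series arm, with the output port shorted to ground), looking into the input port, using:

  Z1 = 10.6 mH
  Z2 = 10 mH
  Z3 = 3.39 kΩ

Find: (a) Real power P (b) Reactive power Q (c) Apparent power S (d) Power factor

Step 1 — Angular frequency: ω = 2π·f = 2π·8080 = 5.077e+04 rad/s.
Step 2 — Component impedances:
  Z1: Z = jωL = j·5.077e+04·0.0106 = 0 + j538.1 Ω
  Z2: Z = jωL = j·5.077e+04·0.01 = 0 + j507.7 Ω
  Z3: Z = R = 3390 Ω
Step 3 — With the output port shorted to ground, the output series arm Z2 runs from the junction to ground; the shunt arm Z3 also runs from the junction to ground. They appear in parallel: Z3 || Z2 = 74.36 + j496.5 Ω.
Step 4 — Series with input arm Z1: Z_in = Z1 + (Z3 || Z2) = 74.36 + j1035 Ω = 1037∠85.9° Ω.
Step 5 — Source phasor: V = 5.49∠45.0° V = 3.882 + j3.882 V.
Step 6 — Current: I = V / Z = 0.004001 - j0.003464 A = 0.005292∠-40.9° A.
Step 7 — Complex power: S = V·I* = 0.002083 + j0.02898 VA.
Step 8 — Real power: P = Re(S) = 0.002083 W.
Step 9 — Reactive power: Q = Im(S) = 0.02898 VAR.
Step 10 — Apparent power: |S| = 0.02905 VA.
Step 11 — Power factor: PF = P/|S| = 0.07168 (lagging).

(a) P = 0.002083 W  (b) Q = 0.02898 VAR  (c) S = 0.02905 VA  (d) PF = 0.07168 (lagging)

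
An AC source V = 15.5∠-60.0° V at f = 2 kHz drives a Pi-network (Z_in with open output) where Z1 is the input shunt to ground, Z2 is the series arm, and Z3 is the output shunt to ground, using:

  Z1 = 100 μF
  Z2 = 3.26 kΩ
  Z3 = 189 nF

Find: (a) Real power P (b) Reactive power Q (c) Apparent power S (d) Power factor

Step 1 — Angular frequency: ω = 2π·f = 2π·2000 = 1.257e+04 rad/s.
Step 2 — Component impedances:
  Z1: Z = 1/(jωC) = -j/(ω·C) = 0 - j0.7958 Ω
  Z2: Z = R = 3260 Ω
  Z3: Z = 1/(jωC) = -j/(ω·C) = 0 - j421 Ω
Step 3 — With open output, the series arm Z2 and the output shunt Z3 appear in series to ground: Z2 + Z3 = 3260 - j421 Ω.
Step 4 — Parallel with input shunt Z1: Z_in = Z1 || (Z2 + Z3) = 0.0001911 - j0.7957 Ω = 0.7958∠-90.0° Ω.
Step 5 — Source phasor: V = 15.5∠-60.0° V = 7.75 - j13.42 V.
Step 6 — Current: I = V / Z = 16.87 + j9.735 A = 19.48∠30.0° A.
Step 7 — Complex power: S = V·I* = 0.07249 - j301.9 VA.
Step 8 — Real power: P = Re(S) = 0.07249 W.
Step 9 — Reactive power: Q = Im(S) = -301.9 VAR.
Step 10 — Apparent power: |S| = 301.9 VA.
Step 11 — Power factor: PF = P/|S| = 0.0002401 (leading).

(a) P = 0.07249 W  (b) Q = -301.9 VAR  (c) S = 301.9 VA  (d) PF = 0.0002401 (leading)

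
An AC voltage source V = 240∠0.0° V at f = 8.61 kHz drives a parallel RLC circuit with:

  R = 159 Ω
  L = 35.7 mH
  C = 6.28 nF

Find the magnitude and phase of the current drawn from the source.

Step 1 — Angular frequency: ω = 2π·f = 2π·8610 = 5.41e+04 rad/s.
Step 2 — Component impedances:
  R: Z = R = 159 Ω
  L: Z = jωL = j·5.41e+04·0.0357 = 0 + j1931 Ω
  C: Z = 1/(jωC) = -j/(ω·C) = 0 - j2943 Ω
Step 3 — Parallel combination: 1/Z_total = 1/R + 1/L + 1/C; Z_total = 158.9 + j4.498 Ω = 158.9∠1.6° Ω.
Step 4 — Source phasor: V = 240∠0.0° V = 240 V.
Step 5 — Ohm's law: I = V / Z_total = (240) / (158.9 + j4.498) = 1.509 - j0.04273 A.
Step 6 — Convert to polar: |I| = 1.51 A, ∠I = -1.6°.

I = 1.51∠-1.6° A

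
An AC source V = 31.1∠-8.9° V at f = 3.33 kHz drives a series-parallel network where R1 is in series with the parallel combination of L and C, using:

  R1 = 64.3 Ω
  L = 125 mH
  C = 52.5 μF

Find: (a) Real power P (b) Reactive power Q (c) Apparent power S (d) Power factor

Step 1 — Angular frequency: ω = 2π·f = 2π·3330 = 2.092e+04 rad/s.
Step 2 — Component impedances:
  R1: Z = R = 64.3 Ω
  L: Z = jωL = j·2.092e+04·0.125 = 0 + j2615 Ω
  C: Z = 1/(jωC) = -j/(ω·C) = 0 - j0.9104 Ω
Step 3 — Parallel branch: L || C = 1/(1/L + 1/C) = 0 - j0.9107 Ω.
Step 4 — Series with R1: Z_total = R1 + (L || C) = 64.3 - j0.9107 Ω = 64.31∠-0.8° Ω.
Step 5 — Source phasor: V = 31.1∠-8.9° V = 30.73 - j4.811 V.
Step 6 — Current: I = V / Z = 0.4788 - j0.06805 A = 0.4836∠-8.1° A.
Step 7 — Complex power: S = V·I* = 15.04 - j0.213 VA.
Step 8 — Real power: P = Re(S) = 15.04 W.
Step 9 — Reactive power: Q = Im(S) = -0.213 VAR.
Step 10 — Apparent power: |S| = 15.04 VA.
Step 11 — Power factor: PF = P/|S| = 0.9999 (leading).

(a) P = 15.04 W  (b) Q = -0.213 VAR  (c) S = 15.04 VA  (d) PF = 0.9999 (leading)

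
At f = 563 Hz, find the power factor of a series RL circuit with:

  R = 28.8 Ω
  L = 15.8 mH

Step 1 — Angular frequency: ω = 2π·f = 2π·563 = 3537 rad/s.
Step 2 — Component impedances:
  R: Z = R = 28.8 Ω
  L: Z = jωL = j·3537·0.0158 = 0 + j55.89 Ω
Step 3 — Series combination: Z_total = R + L = 28.8 + j55.89 Ω = 62.88∠62.7° Ω.
Step 4 — Power factor: PF = cos(φ) = Re(Z)/|Z| = 28.8/62.875 = 0.4581.
Step 5 — Type: Im(Z) = 55.89 ⇒ lagging (phase φ = 62.7°).

PF = 0.4581 (lagging, φ = 62.7°)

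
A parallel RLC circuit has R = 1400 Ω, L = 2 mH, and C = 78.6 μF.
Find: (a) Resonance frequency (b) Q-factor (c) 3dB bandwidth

Step 1 — Resonance: ω₀ = 1/√(LC) = 1/√(0.002·7.86e-05) = 2522 rad/s.
Step 2 — f₀ = ω₀/(2π) = 401.4 Hz.
Step 3 — Parallel Q: Q = R/(ω₀L) = 1400/(2522·0.002) = 277.5.
Step 4 — Bandwidth: Δω = ω₀/Q = 9.088 rad/s; BW = Δω/(2π) = 1.446 Hz.

(a) f₀ = 401.4 Hz  (b) Q = 277.5  (c) BW = 1.446 Hz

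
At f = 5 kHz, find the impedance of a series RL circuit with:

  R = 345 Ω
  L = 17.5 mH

Step 1 — Angular frequency: ω = 2π·f = 2π·5000 = 3.142e+04 rad/s.
Step 2 — Component impedances:
  R: Z = R = 345 Ω
  L: Z = jωL = j·3.142e+04·0.0175 = 0 + j549.8 Ω
Step 3 — Series combination: Z_total = R + L = 345 + j549.8 Ω = 649.1∠57.9° Ω.

Z = 345 + j549.8 Ω = 649.1∠57.9° Ω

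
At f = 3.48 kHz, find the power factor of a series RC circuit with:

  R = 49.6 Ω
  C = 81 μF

Step 1 — Angular frequency: ω = 2π·f = 2π·3480 = 2.187e+04 rad/s.
Step 2 — Component impedances:
  R: Z = R = 49.6 Ω
  C: Z = 1/(jωC) = -j/(ω·C) = 0 - j0.5646 Ω
Step 3 — Series combination: Z_total = R + C = 49.6 - j0.5646 Ω = 49.6∠-0.7° Ω.
Step 4 — Power factor: PF = cos(φ) = Re(Z)/|Z| = 49.6/49.603 = 0.9999.
Step 5 — Type: Im(Z) = -0.5646 ⇒ leading (phase φ = -0.7°).

PF = 0.9999 (leading, φ = -0.7°)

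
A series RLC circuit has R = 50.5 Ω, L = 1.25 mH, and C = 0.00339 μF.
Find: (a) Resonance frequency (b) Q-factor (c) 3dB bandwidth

Step 1 — Resonance condition Im(Z)=0 gives ω₀ = 1/√(LC).
Step 2 — ω₀ = 1/√(0.00125·3.39e-09) = 4.858e+05 rad/s.
Step 3 — f₀ = ω₀/(2π) = 7.732e+04 Hz.
Step 4 — Series Q: Q = ω₀L/R = 4.858e+05·0.00125/50.5 = 12.02.
Step 5 — 3dB bandwidth: Δω = ω₀/Q = 4.04e+04 rad/s; BW = Δω/(2π) = 6430 Hz.

(a) f₀ = 7.732e+04 Hz  (b) Q = 12.02  (c) BW = 6430 Hz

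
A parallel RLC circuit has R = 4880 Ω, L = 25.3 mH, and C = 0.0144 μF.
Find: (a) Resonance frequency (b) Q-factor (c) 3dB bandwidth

Step 1 — Resonance: ω₀ = 1/√(LC) = 1/√(0.0253·1.44e-08) = 5.239e+04 rad/s.
Step 2 — f₀ = ω₀/(2π) = 8338 Hz.
Step 3 — Parallel Q: Q = R/(ω₀L) = 4880/(5.239e+04·0.0253) = 3.682.
Step 4 — Bandwidth: Δω = ω₀/Q = 1.423e+04 rad/s; BW = Δω/(2π) = 2265 Hz.

(a) f₀ = 8338 Hz  (b) Q = 3.682  (c) BW = 2265 Hz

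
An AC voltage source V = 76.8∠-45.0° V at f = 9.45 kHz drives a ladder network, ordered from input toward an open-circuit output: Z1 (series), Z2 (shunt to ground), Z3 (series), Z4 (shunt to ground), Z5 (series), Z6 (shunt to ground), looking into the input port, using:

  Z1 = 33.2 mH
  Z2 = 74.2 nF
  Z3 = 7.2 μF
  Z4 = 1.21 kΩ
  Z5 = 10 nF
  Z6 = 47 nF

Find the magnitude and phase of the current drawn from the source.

Step 1 — Angular frequency: ω = 2π·f = 2π·9450 = 5.938e+04 rad/s.
Step 2 — Component impedances:
  Z1: Z = jωL = j·5.938e+04·0.0332 = 0 + j1971 Ω
  Z2: Z = 1/(jωC) = -j/(ω·C) = 0 - j227 Ω
  Z3: Z = 1/(jωC) = -j/(ω·C) = 0 - j2.339 Ω
  Z4: Z = R = 1210 Ω
  Z5: Z = 1/(jωC) = -j/(ω·C) = 0 - j1684 Ω
  Z6: Z = 1/(jωC) = -j/(ω·C) = 0 - j358.3 Ω
Step 3 — Ladder network (open output): work backward from the far end, alternating series and parallel combinations. Z_in = 33.45 + j1773 Ω = 1773∠88.9° Ω.
Step 4 — Source phasor: V = 76.8∠-45.0° V = 54.31 - j54.31 V.
Step 5 — Ohm's law: I = V / Z_total = (54.31 - j54.31) / (33.45 + j1773) = -0.03005 - j0.0312 A.
Step 6 — Convert to polar: |I| = 0.04332 A, ∠I = -133.9°.

I = 0.04332∠-133.9° A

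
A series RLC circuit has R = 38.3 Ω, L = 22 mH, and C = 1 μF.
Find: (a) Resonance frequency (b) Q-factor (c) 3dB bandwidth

Step 1 — Resonance condition Im(Z)=0 gives ω₀ = 1/√(LC).
Step 2 — ω₀ = 1/√(0.022·1e-06) = 6742 rad/s.
Step 3 — f₀ = ω₀/(2π) = 1073 Hz.
Step 4 — Series Q: Q = ω₀L/R = 6742·0.022/38.3 = 3.873.
Step 5 — 3dB bandwidth: Δω = ω₀/Q = 1741 rad/s; BW = Δω/(2π) = 277.1 Hz.

(a) f₀ = 1073 Hz  (b) Q = 3.873  (c) BW = 277.1 Hz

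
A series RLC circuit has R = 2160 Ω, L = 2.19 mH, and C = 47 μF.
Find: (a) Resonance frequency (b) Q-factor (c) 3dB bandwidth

Step 1 — Resonance condition Im(Z)=0 gives ω₀ = 1/√(LC).
Step 2 — ω₀ = 1/√(0.00219·4.7e-05) = 3117 rad/s.
Step 3 — f₀ = ω₀/(2π) = 496.1 Hz.
Step 4 — Series Q: Q = ω₀L/R = 3117·0.00219/2160 = 0.00316.
Step 5 — 3dB bandwidth: Δω = ω₀/Q = 9.863e+05 rad/s; BW = Δω/(2π) = 1.57e+05 Hz.

(a) f₀ = 496.1 Hz  (b) Q = 0.00316  (c) BW = 1.57e+05 Hz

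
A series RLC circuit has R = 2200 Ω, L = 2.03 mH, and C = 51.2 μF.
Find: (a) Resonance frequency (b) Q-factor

Step 1 — Resonance condition Im(Z)=0 gives ω₀ = 1/√(LC).
Step 2 — ω₀ = 1/√(0.00203·5.12e-05) = 3102 rad/s.
Step 3 — f₀ = ω₀/(2π) = 493.7 Hz.
Step 4 — Series Q: Q = ω₀L/R = 3102·0.00203/2200 = 0.002862.

(a) f₀ = 493.7 Hz  (b) Q = 0.002862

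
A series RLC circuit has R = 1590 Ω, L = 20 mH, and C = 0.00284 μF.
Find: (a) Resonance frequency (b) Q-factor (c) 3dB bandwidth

Step 1 — Resonance condition Im(Z)=0 gives ω₀ = 1/√(LC).
Step 2 — ω₀ = 1/√(0.02·2.84e-09) = 1.327e+05 rad/s.
Step 3 — f₀ = ω₀/(2π) = 2.112e+04 Hz.
Step 4 — Series Q: Q = ω₀L/R = 1.327e+05·0.02/1590 = 1.669.
Step 5 — 3dB bandwidth: Δω = ω₀/Q = 7.95e+04 rad/s; BW = Δω/(2π) = 1.265e+04 Hz.

(a) f₀ = 2.112e+04 Hz  (b) Q = 1.669  (c) BW = 1.265e+04 Hz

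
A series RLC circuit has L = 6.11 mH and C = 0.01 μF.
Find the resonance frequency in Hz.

Step 1 — Resonance condition Im(Z)=0 gives ω₀ = 1/√(LC).
Step 2 — ω₀ = 1/√(0.00611·1e-08) = 1.279e+05 rad/s.
Step 3 — f₀ = ω₀/(2π) = 2.036e+04 Hz.

f₀ = 2.036e+04 Hz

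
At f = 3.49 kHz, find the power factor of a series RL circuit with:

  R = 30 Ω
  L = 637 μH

Step 1 — Angular frequency: ω = 2π·f = 2π·3490 = 2.193e+04 rad/s.
Step 2 — Component impedances:
  R: Z = R = 30 Ω
  L: Z = jωL = j·2.193e+04·0.000637 = 0 + j13.97 Ω
Step 3 — Series combination: Z_total = R + L = 30 + j13.97 Ω = 33.09∠25.0° Ω.
Step 4 — Power factor: PF = cos(φ) = Re(Z)/|Z| = 30/33.093 = 0.9065.
Step 5 — Type: Im(Z) = 13.97 ⇒ lagging (phase φ = 25.0°).

PF = 0.9065 (lagging, φ = 25.0°)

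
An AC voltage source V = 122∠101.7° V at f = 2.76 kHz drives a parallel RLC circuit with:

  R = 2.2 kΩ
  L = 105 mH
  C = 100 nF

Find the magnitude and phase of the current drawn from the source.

Step 1 — Angular frequency: ω = 2π·f = 2π·2760 = 1.734e+04 rad/s.
Step 2 — Component impedances:
  R: Z = R = 2200 Ω
  L: Z = jωL = j·1.734e+04·0.105 = 0 + j1821 Ω
  C: Z = 1/(jωC) = -j/(ω·C) = 0 - j576.6 Ω
Step 3 — Parallel combination: 1/Z_total = 1/R + 1/L + 1/C; Z_total = 282.2 - j735.7 Ω = 787.9∠-69.0° Ω.
Step 4 — Source phasor: V = 122∠101.7° V = -24.74 + j119.5 V.
Step 5 — Ohm's law: I = V / Z_total = (-24.74 + j119.5) / (282.2 - j735.7) = -0.1528 + j0.02499 A.
Step 6 — Convert to polar: |I| = 0.1548 A, ∠I = 170.7°.

I = 0.1548∠170.7° A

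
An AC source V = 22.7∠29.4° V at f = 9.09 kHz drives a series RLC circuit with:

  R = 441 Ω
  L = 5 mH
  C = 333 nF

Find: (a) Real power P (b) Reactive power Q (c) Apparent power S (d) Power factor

Step 1 — Angular frequency: ω = 2π·f = 2π·9090 = 5.711e+04 rad/s.
Step 2 — Component impedances:
  R: Z = R = 441 Ω
  L: Z = jωL = j·5.711e+04·0.005 = 0 + j285.6 Ω
  C: Z = 1/(jωC) = -j/(ω·C) = 0 - j52.58 Ω
Step 3 — Series combination: Z_total = R + L + C = 441 + j233 Ω = 498.8∠27.8° Ω.
Step 4 — Source phasor: V = 22.7∠29.4° V = 19.78 + j11.14 V.
Step 5 — Current: I = V / Z = 0.0455 + j0.001232 A = 0.04551∠1.6° A.
Step 6 — Complex power: S = V·I* = 0.9135 + j0.4826 VA.
Step 7 — Real power: P = Re(S) = 0.9135 W.
Step 8 — Reactive power: Q = Im(S) = 0.4826 VAR.
Step 9 — Apparent power: |S| = 1.033 VA.
Step 10 — Power factor: PF = P/|S| = 0.8842 (lagging).

(a) P = 0.9135 W  (b) Q = 0.4826 VAR  (c) S = 1.033 VA  (d) PF = 0.8842 (lagging)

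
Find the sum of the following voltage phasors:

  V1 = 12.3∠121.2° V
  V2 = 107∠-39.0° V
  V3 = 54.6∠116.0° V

Step 1 — Convert each phasor to rectangular form:
  V1 = 12.3·(cos(121.2°) + j·sin(121.2°)) = -6.372 + j10.52 V
  V2 = 107·(cos(-39.0°) + j·sin(-39.0°)) = 83.15 - j67.34 V
  V3 = 54.6·(cos(116.0°) + j·sin(116.0°)) = -23.94 + j49.07 V
Step 2 — Sum components: V_total = 52.85 - j7.742 V.
Step 3 — Convert to polar: |V_total| = 53.41 V, ∠V_total = -8.3°.

V_total = 53.41∠-8.3° V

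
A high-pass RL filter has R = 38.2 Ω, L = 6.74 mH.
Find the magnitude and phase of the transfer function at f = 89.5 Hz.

Step 1 — Angular frequency: ω = 2π·89.5 = 562.3 rad/s.
Step 2 — Transfer function: H(jω) = jωL/(R + jωL).
Step 3 — Numerator jωL = j·3.79; denominator R + jωL = 38.2 + j3.79.
Step 4 — H = 0.009749 + j0.09825.
Step 5 — Magnitude: |H| = 0.09874 (-20.1 dB); phase: φ = 84.3°.

|H| = 0.09874 (-20.1 dB), φ = 84.3°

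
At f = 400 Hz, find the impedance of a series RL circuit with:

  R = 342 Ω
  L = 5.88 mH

Step 1 — Angular frequency: ω = 2π·f = 2π·400 = 2513 rad/s.
Step 2 — Component impedances:
  R: Z = R = 342 Ω
  L: Z = jωL = j·2513·0.00588 = 0 + j14.78 Ω
Step 3 — Series combination: Z_total = R + L = 342 + j14.78 Ω = 342.3∠2.5° Ω.

Z = 342 + j14.78 Ω = 342.3∠2.5° Ω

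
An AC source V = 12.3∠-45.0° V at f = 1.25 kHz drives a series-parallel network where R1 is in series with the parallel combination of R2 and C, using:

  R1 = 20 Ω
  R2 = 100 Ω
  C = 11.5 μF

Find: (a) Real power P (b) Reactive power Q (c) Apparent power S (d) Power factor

Step 1 — Angular frequency: ω = 2π·f = 2π·1250 = 7854 rad/s.
Step 2 — Component impedances:
  R1: Z = R = 20 Ω
  R2: Z = R = 100 Ω
  C: Z = 1/(jωC) = -j/(ω·C) = 0 - j11.07 Ω
Step 3 — Parallel branch: R2 || C = 1/(1/R2 + 1/C) = 1.211 - j10.94 Ω.
Step 4 — Series with R1: Z_total = R1 + (R2 || C) = 21.21 - j10.94 Ω = 23.86∠-27.3° Ω.
Step 5 — Source phasor: V = 12.3∠-45.0° V = 8.697 - j8.697 V.
Step 6 — Current: I = V / Z = 0.4909 - j0.1569 A = 0.5154∠-17.7° A.
Step 7 — Complex power: S = V·I* = 5.634 - j2.905 VA.
Step 8 — Real power: P = Re(S) = 5.634 W.
Step 9 — Reactive power: Q = Im(S) = -2.905 VAR.
Step 10 — Apparent power: |S| = 6.339 VA.
Step 11 — Power factor: PF = P/|S| = 0.8888 (leading).

(a) P = 5.634 W  (b) Q = -2.905 VAR  (c) S = 6.339 VA  (d) PF = 0.8888 (leading)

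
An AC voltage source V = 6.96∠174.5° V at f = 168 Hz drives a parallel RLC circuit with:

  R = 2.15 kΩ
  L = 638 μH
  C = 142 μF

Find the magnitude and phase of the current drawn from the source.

Step 1 — Angular frequency: ω = 2π·f = 2π·168 = 1056 rad/s.
Step 2 — Component impedances:
  R: Z = R = 2150 Ω
  L: Z = jωL = j·1056·0.000638 = 0 + j0.6735 Ω
  C: Z = 1/(jωC) = -j/(ω·C) = 0 - j6.671 Ω
Step 3 — Parallel combination: 1/Z_total = 1/R + 1/L + 1/C; Z_total = 0.000261 + j0.7491 Ω = 0.7491∠90.0° Ω.
Step 4 — Source phasor: V = 6.96∠174.5° V = -6.928 + j0.6671 V.
Step 5 — Ohm's law: I = V / Z_total = (-6.928 + j0.6671) / (0.000261 + j0.7491) = 0.8873 + j9.249 A.
Step 6 — Convert to polar: |I| = 9.291 A, ∠I = 84.5°.

I = 9.291∠84.5° A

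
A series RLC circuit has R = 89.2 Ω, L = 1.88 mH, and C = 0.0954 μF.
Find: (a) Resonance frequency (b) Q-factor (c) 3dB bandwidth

Step 1 — Resonance condition Im(Z)=0 gives ω₀ = 1/√(LC).
Step 2 — ω₀ = 1/√(0.00188·9.54e-08) = 7.467e+04 rad/s.
Step 3 — f₀ = ω₀/(2π) = 1.188e+04 Hz.
Step 4 — Series Q: Q = ω₀L/R = 7.467e+04·0.00188/89.2 = 1.574.
Step 5 — 3dB bandwidth: Δω = ω₀/Q = 4.745e+04 rad/s; BW = Δω/(2π) = 7551 Hz.

(a) f₀ = 1.188e+04 Hz  (b) Q = 1.574  (c) BW = 7551 Hz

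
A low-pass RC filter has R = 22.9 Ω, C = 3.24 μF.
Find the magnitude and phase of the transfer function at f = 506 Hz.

Step 1 — Angular frequency: ω = 2π·506 = 3179 rad/s.
Step 2 — Transfer function: H(jω) = 1/(1 + jωRC).
Step 3 — Denominator: 1 + jωRC = 1 + j·3179·22.9·3.24e-06 = 1 + j0.2359.
Step 4 — H = 0.9473 - j0.2235.
Step 5 — Magnitude: |H| = 0.9733 (-0.2 dB); phase: φ = -13.3°.

|H| = 0.9733 (-0.2 dB), φ = -13.3°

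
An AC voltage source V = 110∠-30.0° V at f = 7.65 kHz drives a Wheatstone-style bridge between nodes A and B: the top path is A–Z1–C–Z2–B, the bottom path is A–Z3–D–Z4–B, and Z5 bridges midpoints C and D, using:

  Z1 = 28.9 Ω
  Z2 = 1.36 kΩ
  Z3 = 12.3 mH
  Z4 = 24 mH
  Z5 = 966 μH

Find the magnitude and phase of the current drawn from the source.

Step 1 — Angular frequency: ω = 2π·f = 2π·7650 = 4.807e+04 rad/s.
Step 2 — Component impedances:
  Z1: Z = R = 28.9 Ω
  Z2: Z = R = 1360 Ω
  Z3: Z = jωL = j·4.807e+04·0.0123 = 0 + j591.2 Ω
  Z4: Z = jωL = j·4.807e+04·0.024 = 0 + j1154 Ω
  Z5: Z = jωL = j·4.807e+04·0.000966 = 0 + j46.43 Ω
Step 3 — Bridge requires nodal analysis (the Z5 bridge couples midpoints C and D, so the two paths cannot be reduced to a simple series/parallel combination). Setting node B to ground and injecting 1 A at node A, the 3-node admittance system at A, C, D solves to V_A = Z_AB = 619.8 + j677.7 Ω = 918.4∠47.6° Ω.
Step 4 — Source phasor: V = 110∠-30.0° V = 95.26 - j55 V.
Step 5 — Ohm's law: I = V / Z_total = (95.26 - j55) / (619.8 + j677.7) = 0.02582 - j0.117 A.
Step 6 — Convert to polar: |I| = 0.1198 A, ∠I = -77.6°.

I = 0.1198∠-77.6° A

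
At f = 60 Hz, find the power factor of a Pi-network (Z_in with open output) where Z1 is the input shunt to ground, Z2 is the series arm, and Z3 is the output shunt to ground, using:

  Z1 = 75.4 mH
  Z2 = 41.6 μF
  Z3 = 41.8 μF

Step 1 — Angular frequency: ω = 2π·f = 2π·60 = 377 rad/s.
Step 2 — Component impedances:
  Z1: Z = jωL = j·377·0.0754 = 0 + j28.43 Ω
  Z2: Z = 1/(jωC) = -j/(ω·C) = 0 - j63.76 Ω
  Z3: Z = 1/(jωC) = -j/(ω·C) = 0 - j63.46 Ω
Step 3 — With open output, the series arm Z2 and the output shunt Z3 appear in series to ground: Z2 + Z3 = 0 - j127.2 Ω.
Step 4 — Parallel with input shunt Z1: Z_in = Z1 || (Z2 + Z3) = 0 + j36.6 Ω = 36.6∠90.0° Ω.
Step 5 — Power factor: PF = cos(φ) = Re(Z)/|Z| = -0/36.6 = -0.
Step 6 — Type: Im(Z) = 36.6 ⇒ lagging (phase φ = 90.0°).

PF = -0 (lagging, φ = 90.0°)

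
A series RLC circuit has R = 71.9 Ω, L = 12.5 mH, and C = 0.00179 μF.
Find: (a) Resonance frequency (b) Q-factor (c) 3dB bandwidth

Step 1 — Resonance condition Im(Z)=0 gives ω₀ = 1/√(LC).
Step 2 — ω₀ = 1/√(0.0125·1.79e-09) = 2.114e+05 rad/s.
Step 3 — f₀ = ω₀/(2π) = 3.365e+04 Hz.
Step 4 — Series Q: Q = ω₀L/R = 2.114e+05·0.0125/71.9 = 36.75.
Step 5 — 3dB bandwidth: Δω = ω₀/Q = 5752 rad/s; BW = Δω/(2π) = 915.5 Hz.

(a) f₀ = 3.365e+04 Hz  (b) Q = 36.75  (c) BW = 915.5 Hz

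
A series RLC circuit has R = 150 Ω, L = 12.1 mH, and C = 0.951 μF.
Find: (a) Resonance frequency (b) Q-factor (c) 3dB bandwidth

Step 1 — Resonance: ω₀ = 1/√(LC) = 1/√(0.0121·9.51e-07) = 9322 rad/s.
Step 2 — f₀ = ω₀/(2π) = 1484 Hz.
Step 3 — Series Q: Q = ω₀L/R = 9322·0.0121/150 = 0.752.
Step 4 — Bandwidth: Δω = ω₀/Q = 1.24e+04 rad/s; BW = Δω/(2π) = 1973 Hz.

(a) f₀ = 1484 Hz  (b) Q = 0.752  (c) BW = 1973 Hz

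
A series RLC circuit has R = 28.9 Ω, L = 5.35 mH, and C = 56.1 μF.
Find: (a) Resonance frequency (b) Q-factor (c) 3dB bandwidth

Step 1 — Resonance condition Im(Z)=0 gives ω₀ = 1/√(LC).
Step 2 — ω₀ = 1/√(0.00535·5.61e-05) = 1825 rad/s.
Step 3 — f₀ = ω₀/(2π) = 290.5 Hz.
Step 4 — Series Q: Q = ω₀L/R = 1825·0.00535/28.9 = 0.3379.
Step 5 — 3dB bandwidth: Δω = ω₀/Q = 5402 rad/s; BW = Δω/(2π) = 859.7 Hz.

(a) f₀ = 290.5 Hz  (b) Q = 0.3379  (c) BW = 859.7 Hz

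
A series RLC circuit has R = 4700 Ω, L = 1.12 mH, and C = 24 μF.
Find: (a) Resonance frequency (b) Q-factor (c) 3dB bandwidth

Step 1 — Resonance: ω₀ = 1/√(LC) = 1/√(0.00112·2.4e-05) = 6099 rad/s.
Step 2 — f₀ = ω₀/(2π) = 970.7 Hz.
Step 3 — Series Q: Q = ω₀L/R = 6099·0.00112/4700 = 0.001453.
Step 4 — Bandwidth: Δω = ω₀/Q = 4.196e+06 rad/s; BW = Δω/(2π) = 6.679e+05 Hz.

(a) f₀ = 970.7 Hz  (b) Q = 0.001453  (c) BW = 6.679e+05 Hz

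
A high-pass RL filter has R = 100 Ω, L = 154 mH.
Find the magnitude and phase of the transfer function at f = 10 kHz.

Step 1 — Angular frequency: ω = 2π·1e+04 = 6.283e+04 rad/s.
Step 2 — Transfer function: H(jω) = jωL/(R + jωL).
Step 3 — Numerator jωL = j·9676; denominator R + jωL = 100 + j9676.
Step 4 — H = 0.9999 + j0.01033.
Step 5 — Magnitude: |H| = 0.9999 (-0.0 dB); phase: φ = 0.6°.

|H| = 0.9999 (-0.0 dB), φ = 0.6°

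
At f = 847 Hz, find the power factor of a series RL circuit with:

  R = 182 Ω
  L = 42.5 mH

Step 1 — Angular frequency: ω = 2π·f = 2π·847 = 5322 rad/s.
Step 2 — Component impedances:
  R: Z = R = 182 Ω
  L: Z = jωL = j·5322·0.0425 = 0 + j226.2 Ω
Step 3 — Series combination: Z_total = R + L = 182 + j226.2 Ω = 290.3∠51.2° Ω.
Step 4 — Power factor: PF = cos(φ) = Re(Z)/|Z| = 182/290.3 = 0.6269.
Step 5 — Type: Im(Z) = 226.2 ⇒ lagging (phase φ = 51.2°).

PF = 0.6269 (lagging, φ = 51.2°)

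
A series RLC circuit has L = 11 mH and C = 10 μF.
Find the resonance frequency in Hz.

Step 1 — Resonance condition Im(Z)=0 gives ω₀ = 1/√(LC).
Step 2 — ω₀ = 1/√(0.011·1e-05) = 3015 rad/s.
Step 3 — f₀ = ω₀/(2π) = 479.9 Hz.

f₀ = 479.9 Hz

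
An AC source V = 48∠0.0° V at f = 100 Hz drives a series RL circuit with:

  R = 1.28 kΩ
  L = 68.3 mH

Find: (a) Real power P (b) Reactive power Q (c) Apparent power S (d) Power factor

Step 1 — Angular frequency: ω = 2π·f = 2π·100 = 628.3 rad/s.
Step 2 — Component impedances:
  R: Z = R = 1280 Ω
  L: Z = jωL = j·628.3·0.0683 = 0 + j42.91 Ω
Step 3 — Series combination: Z_total = R + L = 1280 + j42.91 Ω = 1281∠1.9° Ω.
Step 4 — Source phasor: V = 48∠0.0° V = 48 V.
Step 5 — Current: I = V / Z = 0.03746 - j0.001256 A = 0.03748∠-1.9° A.
Step 6 — Complex power: S = V·I* = 1.798 + j0.06028 VA.
Step 7 — Real power: P = Re(S) = 1.798 W.
Step 8 — Reactive power: Q = Im(S) = 0.06028 VAR.
Step 9 — Apparent power: |S| = 1.799 VA.
Step 10 — Power factor: PF = P/|S| = 0.9994 (lagging).

(a) P = 1.798 W  (b) Q = 0.06028 VAR  (c) S = 1.799 VA  (d) PF = 0.9994 (lagging)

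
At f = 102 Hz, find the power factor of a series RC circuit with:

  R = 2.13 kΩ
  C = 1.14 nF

Step 1 — Angular frequency: ω = 2π·f = 2π·102 = 640.9 rad/s.
Step 2 — Component impedances:
  R: Z = R = 2130 Ω
  C: Z = 1/(jωC) = -j/(ω·C) = 0 - j1.369e+06 Ω
Step 3 — Series combination: Z_total = R + C = 2130 - j1.369e+06 Ω = 1.369e+06∠-89.9° Ω.
Step 4 — Power factor: PF = cos(φ) = Re(Z)/|Z| = 2130/1.369e+06 = 0.001556.
Step 5 — Type: Im(Z) = -1.369e+06 ⇒ leading (phase φ = -89.9°).

PF = 0.001556 (leading, φ = -89.9°)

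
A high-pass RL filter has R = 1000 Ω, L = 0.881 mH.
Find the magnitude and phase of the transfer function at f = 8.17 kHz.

Step 1 — Angular frequency: ω = 2π·8170 = 5.133e+04 rad/s.
Step 2 — Transfer function: H(jω) = jωL/(R + jωL).
Step 3 — Numerator jωL = j·45.22; denominator R + jωL = 1000 + j45.22.
Step 4 — H = 0.002041 + j0.04513.
Step 5 — Magnitude: |H| = 0.04518 (-26.9 dB); phase: φ = 87.4°.

|H| = 0.04518 (-26.9 dB), φ = 87.4°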